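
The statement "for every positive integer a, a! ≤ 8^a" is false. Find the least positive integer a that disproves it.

Check each positive integer a in order until a! > 8^a.
For a = 1, 2, 3, 4, …, 17, 18, 19 the conclusion holds.
a = 20: a! = 2432902008176640000 and 8^a = 1152921504606846976, so 2432902008176640000 > 1152921504606846976.

a = 20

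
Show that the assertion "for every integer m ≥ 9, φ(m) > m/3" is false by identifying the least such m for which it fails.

m = 12

m = 9: φ(9) = 6 and 9/3 = 3, so φ(9) > 9/3.
m = 10: φ(10) = 4 and 10/3 = 10/3, so φ(10) > 10/3.
m = 11: φ(11) = 10 and 11/3 = 11/3, so φ(11) > 11/3.
m = 12: φ(12) = 4 and 12/3 = 4, so φ(12) ≤ 12/3.
Hence m = 12 is a counterexample.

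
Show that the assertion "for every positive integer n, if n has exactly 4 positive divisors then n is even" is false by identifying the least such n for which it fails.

n = 15

We need the least positive integer n for which n has exactly 4 positive divisors but n is odd.
For n = 6, 8, 10, 14 the conclusion holds.
n = 15: divisors of 15: 1, 3, 5, 15; 15 is odd.
Thus n = 15 disproves the claim, and no smaller n works.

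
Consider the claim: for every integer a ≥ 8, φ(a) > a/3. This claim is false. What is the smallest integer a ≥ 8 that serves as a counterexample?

a = 12

For a = 8, 9, 10, 11 the conclusion holds.
a = 12: φ(12) = 4 and 12/3 = 4, so φ(12) ≤ 12/3.
So a = 12 is the smallest counterexample.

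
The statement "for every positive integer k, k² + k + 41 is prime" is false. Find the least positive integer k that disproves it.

k = 40

A counterexample is any positive integer k such that k² + k + 41 is not prime; we check each in order.
For k = 1, 2, 3, 4, …, 37, 38, 39 the conclusion holds.
k = 40: k² + k + 41 = 1681 = 41 × 41, composite.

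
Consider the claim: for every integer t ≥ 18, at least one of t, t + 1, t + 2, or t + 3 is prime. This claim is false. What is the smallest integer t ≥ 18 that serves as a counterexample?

Check each integer t ≥ 18 in order until t, t + 1, t + 2, t + 3 are all composite.
t = 18: 19 is prime.
t = 19: 19 is prime.
t = 20: 23 is prime.
t = 21: 23 is prime.
t = 22: 23 is prime.
t = 23: 23 is prime.
t = 24: 24 = 2 × 12; 25 = 5 × 5; 26 = 2 × 13; 27 = 3 × 9 — all composite.
Thus t = 24 disproves the claim, and no smaller t works.

t = 24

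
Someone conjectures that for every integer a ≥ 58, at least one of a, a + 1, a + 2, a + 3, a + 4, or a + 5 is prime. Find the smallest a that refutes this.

a = 90

For a = 58, 59, 60, 61, …, 87, 88, 89 the conclusion holds.
a = 90: 90 = 2 × 45; 91 = 7 × 13; 92 = 2 × 46; 93 = 3 × 31; 94 = 2 × 47; 95 = 5 × 19 — all composite.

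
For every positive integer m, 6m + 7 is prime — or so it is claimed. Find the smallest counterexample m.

m = 1: 6m + 7 = 13, prime.
m = 2: 6m + 7 = 19, prime.
m = 3: 6m + 7 = 25 = 5 × 5, composite.

m = 3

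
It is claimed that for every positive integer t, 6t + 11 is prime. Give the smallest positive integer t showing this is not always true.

t = 4

We need the least positive integer t for which 6t + 11 is not prime.
For t = 1, 2, 3 the conclusion holds.
t = 4: 6t + 11 = 35 = 5 × 7, composite.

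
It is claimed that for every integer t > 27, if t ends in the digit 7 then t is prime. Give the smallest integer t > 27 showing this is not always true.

t = 57

We need the least integer t > 27 for which t ends in the digit 7 but t is not prime.
t = 37: 37 ends in 7 and is prime.
t = 47: 47 ends in 7 and is prime.
t = 57: 57 ends in 7; 57 = 3 × 19, composite.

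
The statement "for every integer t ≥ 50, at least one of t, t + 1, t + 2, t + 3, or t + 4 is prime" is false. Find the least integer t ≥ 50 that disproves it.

t = 54

Check each integer t ≥ 50 in order until t, t + 1, t + 2, t + 3, t + 4 are all composite.
For t = 50, 51, 52, 53 the conclusion holds.
t = 54: 54 = 2 × 27; 55 = 5 × 11; 56 = 2 × 28; 57 = 3 × 19; 58 = 2 × 29 — all composite.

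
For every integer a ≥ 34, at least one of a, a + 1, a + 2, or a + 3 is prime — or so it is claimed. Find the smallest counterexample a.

a = 48

A counterexample is any integer a ≥ 34 such that a, a + 1, a + 2, a + 3 are all composite; we check each in order.
For a = 34, 35, 36, 37, …, 45, 46, 47 the conclusion holds.
a = 48: 48 = 2 × 24; 49 = 7 × 7; 50 = 2 × 25; 51 = 3 × 17 — all composite.
So a = 48 is the smallest counterexample.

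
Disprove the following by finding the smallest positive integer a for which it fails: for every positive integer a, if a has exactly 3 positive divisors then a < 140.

A counterexample is any positive integer a such that a has exactly 3 positive divisors but the claim fails; we check each in order.
a = 4: τ(4) = 3; 4 < 140.
a = 9: τ(9) = 3; 9 < 140.
a = 25: τ(25) = 3; 25 < 140.
a = 49: τ(49) = 3; 49 < 140.
a = 121: τ(121) = 3; 121 < 140.
a = 169: τ(169) = 3; 169 ≥ 140.
So a = 169 is the smallest counterexample.

a = 169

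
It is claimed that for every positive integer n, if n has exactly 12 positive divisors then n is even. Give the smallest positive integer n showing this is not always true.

n = 315

Check each positive integer n in order until n has exactly 12 positive divisors but n is odd.
For n = 60, 72, 84, 90, …, 294, 306, 308 the conclusion holds.
n = 315: divisors of 315: 12 divisors; 315 is odd.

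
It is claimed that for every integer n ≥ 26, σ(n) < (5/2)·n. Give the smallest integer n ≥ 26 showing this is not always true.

n = 36

The first 10 eligible values, up to n = 35, all satisfy the conclusion.
n = 36: σ(36) = 91; 91 ≥ 90.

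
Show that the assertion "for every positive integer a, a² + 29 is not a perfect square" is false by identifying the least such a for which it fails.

Check each positive integer a in order until a² + 29 is a perfect square.
For a = 1, 2, 3, 4, …, 11, 12, 13 the conclusion holds.
a = 14: 14² + 29 = 225 = 15², a perfect square.
Hence a = 14 is a counterexample.

a = 14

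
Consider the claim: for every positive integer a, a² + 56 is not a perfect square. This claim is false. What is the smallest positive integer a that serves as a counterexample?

a = 5

We need the least positive integer a for which a² + 56 is a perfect square.
a = 1: 1² + 56 = 57, not a perfect square.
a = 2: 2² + 56 = 60, not a perfect square.
a = 3: 3² + 56 = 65, not a perfect square.
a = 4: 4² + 56 = 72, not a perfect square.
a = 5: 5² + 56 = 81 = 9², a perfect square.
So a = 5 is the smallest counterexample.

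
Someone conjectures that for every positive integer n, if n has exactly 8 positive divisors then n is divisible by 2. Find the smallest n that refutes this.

We need the least positive integer n for which n has exactly 8 positive divisors but n is not divisible by 2.
For n = 24, 30, 40, 42, …, 88, 102, 104 the conclusion holds.
n = 105: τ(105) = 8; 105 mod 2 = 1.

n = 105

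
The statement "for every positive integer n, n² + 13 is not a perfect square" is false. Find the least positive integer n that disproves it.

n = 6

Check each positive integer n in order until n² + 13 is a perfect square.
For n = 1, 2, 3, 4, 5 the conclusion holds.
n = 6: 6² + 13 = 49 = 7², a perfect square.
Hence n = 6 is a counterexample.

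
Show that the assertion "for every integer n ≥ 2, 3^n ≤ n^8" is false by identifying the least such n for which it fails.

n = 23

A counterexample is any integer n ≥ 2 such that 3^n > n^8; we check each in order.
For n = 2, 3, 4, 5, …, 20, 21, 22 the conclusion holds.
n = 23: 3^n = 94143178827 and n^8 = 78310985281, so 94143178827 > 78310985281.
Thus n = 23 disproves the claim, and no smaller n works.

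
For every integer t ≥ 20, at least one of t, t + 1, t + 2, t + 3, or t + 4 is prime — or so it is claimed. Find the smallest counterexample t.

A counterexample is any integer t ≥ 20 such that t, t + 1, t + 2, t + 3, t + 4 are all composite; we check each in order.
For t = 20, 21, 22, 23 the conclusion holds.
t = 24: 24 = 2 × 12; 25 = 5 × 5; 26 = 2 × 13; 27 = 3 × 9; 28 = 2 × 14 — all composite.
Thus t = 24 disproves the claim, and no smaller t works.

t = 24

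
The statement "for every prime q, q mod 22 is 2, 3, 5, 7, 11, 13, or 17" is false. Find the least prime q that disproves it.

q = 19

Check each prime q in order until the claim fails.
q = 2: 2 mod 22 = 2.
q = 3: 3 mod 22 = 3.
q = 5: 5 mod 22 = 5.
q = 7: 7 mod 22 = 7.
q = 11: 11 mod 22 = 11.
q = 13: 13 mod 22 = 13.
q = 17: 17 mod 22 = 17.
q = 19: 19 mod 22 = 19 — not in {2, 3, 5, 7, 11, 13, 17}.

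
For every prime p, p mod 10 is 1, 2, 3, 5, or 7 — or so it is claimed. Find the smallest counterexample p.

p = 19

We need the least prime p for which the claim fails.
For p = 2, 3, 5, 7, 11, 13, 17 the conclusion holds.
p = 19: 19 mod 10 = 9 — not in {1, 2, 3, 5, 7}.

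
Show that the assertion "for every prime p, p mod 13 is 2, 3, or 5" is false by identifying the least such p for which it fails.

p = 2: 2 mod 13 = 2.
p = 3: 3 mod 13 = 3.
p = 5: 5 mod 13 = 5.
p = 7: 7 mod 13 = 7 — not in {2, 3, 5}.
Hence p = 7 is a counterexample.

p = 7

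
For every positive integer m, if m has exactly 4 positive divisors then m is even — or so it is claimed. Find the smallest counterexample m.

m = 6: divisors of 6: 1, 2, 3, 6; 6 is even.
m = 8: divisors of 8: 1, 2, 4, 8; 8 is even.
m = 10: divisors of 10: 1, 2, 5, 10; 10 is even.
m = 14: divisors of 14: 1, 2, 7, 14; 14 is even.
m = 15: divisors of 15: 1, 3, 5, 15; 15 is odd.

m = 15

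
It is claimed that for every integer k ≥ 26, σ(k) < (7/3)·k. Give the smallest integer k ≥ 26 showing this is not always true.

k = 30

We need the least integer k ≥ 26 for which the claim fails.
The first 4 eligible values, up to k = 29, all satisfy the conclusion.
k = 30: σ(30) = 72; 72 ≥ 70.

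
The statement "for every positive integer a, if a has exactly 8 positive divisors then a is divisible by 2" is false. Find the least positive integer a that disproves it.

a = 105

Check each positive integer a in order until a has exactly 8 positive divisors but a is not divisible by 2.
For a = 24, 30, 40, 42, …, 88, 102, 104 the conclusion holds.
a = 105: τ(105) = 8; 105 mod 2 = 1.
So a = 105 is the smallest counterexample.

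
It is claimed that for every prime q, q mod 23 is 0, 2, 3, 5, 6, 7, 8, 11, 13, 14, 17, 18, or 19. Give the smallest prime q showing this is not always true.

q = 43

A counterexample is any prime q such that the claim fails; we check each in order.
For q = 2, 3, 5, 7, …, 31, 37, 41 the conclusion holds.
q = 43: 43 mod 23 = 20 — not in {0, 2, 3, 5, 6, 7, 8, 11, 13, 14, 17, 18, 19}.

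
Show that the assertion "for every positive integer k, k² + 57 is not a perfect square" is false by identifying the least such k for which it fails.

k = 8

The first 7 eligible values, up to k = 7, all satisfy the conclusion.
k = 8: 8² + 57 = 121 = 11², a perfect square.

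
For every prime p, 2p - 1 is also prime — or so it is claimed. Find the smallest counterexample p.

p = 2: 2p - 1 = 3, prime.
p = 3: 2p - 1 = 5, prime.
p = 5: 2p - 1 = 9 = 3 × 3, not prime.
Hence p = 5 is a counterexample.

p = 5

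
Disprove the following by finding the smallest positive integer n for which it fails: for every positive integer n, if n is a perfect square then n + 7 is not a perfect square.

n = 9

Check each positive integer n in order until n is a perfect square but n + 7 is a perfect square.
n = 1: 1 + 7 = 8, not a perfect square.
n = 4: 4 + 7 = 11, not a perfect square.
n = 9: 9 = 3² and 9 + 7 = 16 = 4².
Hence n = 9 is a counterexample.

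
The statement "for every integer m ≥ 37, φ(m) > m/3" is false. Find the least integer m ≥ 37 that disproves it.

m = 37: φ(37) = 36 and 37/3 = 37/3, so φ(37) > 37/3.
m = 38: φ(38) = 18 and 38/3 = 38/3, so φ(38) > 38/3.
m = 39: φ(39) = 24 and 39/3 = 13, so φ(39) > 39/3.
m = 40: φ(40) = 16 and 40/3 = 40/3, so φ(40) > 40/3.
m = 41: φ(41) = 40 and 41/3 = 41/3, so φ(41) > 41/3.
m = 42: φ(42) = 12 and 42/3 = 14, so φ(42) ≤ 42/3.

m = 42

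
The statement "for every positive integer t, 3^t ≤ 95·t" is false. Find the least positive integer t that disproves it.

We need the least positive integer t for which 3^t > 95·t.
For t = 1, 2, 3, 4, 5 the conclusion holds.
t = 6: 3^t = 729 and 95·t = 570, so 729 > 570.

t = 6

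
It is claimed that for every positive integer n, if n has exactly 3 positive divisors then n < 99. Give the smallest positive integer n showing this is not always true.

n = 121

A counterexample is any positive integer n such that n has exactly 3 positive divisors but the claim fails; we check each in order.
The first 4 eligible values, up to n = 49, all satisfy the conclusion.
n = 121: τ(121) = 3; 121 ≥ 99.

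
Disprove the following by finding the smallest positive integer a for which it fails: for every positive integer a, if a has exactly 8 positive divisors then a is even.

a = 105

The first 12 eligible values, up to a = 104, all satisfy the conclusion.
a = 105: divisors of 105: 1, 3, 5, 7, 15, 21, 35, 105; 105 is odd.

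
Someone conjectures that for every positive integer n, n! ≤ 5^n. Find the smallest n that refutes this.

We need the least positive integer n for which n! > 5^n.
For n = 1, 2, 3, 4, …, 9, 10, 11 the conclusion holds.
n = 12: n! = 479001600 and 5^n = 244140625, so 479001600 > 244140625.
Hence n = 12 is a counterexample.

n = 12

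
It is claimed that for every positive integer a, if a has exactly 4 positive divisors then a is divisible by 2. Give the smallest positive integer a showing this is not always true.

A counterexample is any positive integer a such that a has exactly 4 positive divisors but a is not divisible by 2; we check each in order.
The first 4 eligible values, up to a = 14, all satisfy the conclusion.
a = 15: τ(15) = 4; 15 mod 2 = 1.
So a = 15 is the smallest counterexample.

a = 15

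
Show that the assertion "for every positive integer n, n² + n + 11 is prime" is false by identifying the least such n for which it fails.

n = 10

Check each positive integer n in order until n² + n + 11 is not prime.
The first 9 eligible values, up to n = 9, all satisfy the conclusion.
n = 10: n² + n + 11 = 121 = 11 × 11, composite.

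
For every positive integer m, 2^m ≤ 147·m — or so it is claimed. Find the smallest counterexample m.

Check each positive integer m in order until 2^m > 147·m.
The first 10 eligible values, up to m = 10, all satisfy the conclusion.
m = 11: 2^m = 2048 and 147·m = 1617, so 2048 > 1617.
So m = 11 is the smallest counterexample.

m = 11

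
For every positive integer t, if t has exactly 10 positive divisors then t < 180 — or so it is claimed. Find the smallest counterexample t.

A counterexample is any positive integer t such that t has exactly 10 positive divisors but the claim fails; we check each in order.
t = 48: τ(48) = 10; 48 < 180.
t = 80: τ(80) = 10; 80 < 180.
t = 112: τ(112) = 10; 112 < 180.
t = 162: τ(162) = 10; 162 < 180.
t = 176: τ(176) = 10; 176 < 180.
t = 208: τ(208) = 10; 208 ≥ 180.
Thus t = 208 disproves the claim, and no smaller t works.

t = 208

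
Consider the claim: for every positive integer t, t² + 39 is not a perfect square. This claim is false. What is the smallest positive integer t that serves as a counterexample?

We need the least positive integer t for which t² + 39 is a perfect square.
t = 1: 1² + 39 = 40, not a perfect square.
t = 2: 2² + 39 = 43, not a perfect square.
t = 3: 3² + 39 = 48, not a perfect square.
t = 4: 4² + 39 = 55, not a perfect square.
t = 5: 5² + 39 = 64 = 8², a perfect square.

t = 5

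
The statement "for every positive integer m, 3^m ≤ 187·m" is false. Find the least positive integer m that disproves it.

m = 7

We need the least positive integer m for which 3^m > 187·m.
m = 1: 3^m = 3 and 187·m = 187, so 3 ≤ 187.
m = 2: 3^m = 9 and 187·m = 374, so 9 ≤ 374.
m = 3: 3^m = 27 and 187·m = 561, so 27 ≤ 561.
m = 4: 3^m = 81 and 187·m = 748, so 81 ≤ 748.
m = 5: 3^m = 243 and 187·m = 935, so 243 ≤ 935.
m = 6: 3^m = 729 and 187·m = 1122, so 729 ≤ 1122.
m = 7: 3^m = 2187 and 187·m = 1309, so 2187 > 1309.
So m = 7 is the smallest counterexample.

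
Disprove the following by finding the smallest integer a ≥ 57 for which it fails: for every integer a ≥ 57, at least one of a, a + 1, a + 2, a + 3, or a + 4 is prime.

We need the least integer a ≥ 57 for which a, a + 1, a + 2, a + 3, a + 4 are all composite.
The first 5 eligible values, up to a = 61, all satisfy the conclusion.
a = 62: 62 = 2 × 31; 63 = 3 × 21; 64 = 2 × 32; 65 = 5 × 13; 66 = 2 × 33 — all composite.
Hence a = 62 is a counterexample.

a = 62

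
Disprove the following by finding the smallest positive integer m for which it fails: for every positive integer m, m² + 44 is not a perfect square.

m = 10

A counterexample is any positive integer m such that m² + 44 is a perfect square; we check each in order.
For m = 1, 2, 3, 4, 5, 6, 7, 8, 9 the conclusion holds.
m = 10: 10² + 44 = 144 = 12², a perfect square.
Thus m = 10 disproves the claim, and no smaller m works.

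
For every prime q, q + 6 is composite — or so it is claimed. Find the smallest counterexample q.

q = 2: q + 6 = 8 = 2 × 4, composite.
q = 3: q + 6 = 9 = 3 × 3, composite.
q = 5: q + 6 = 11, prime — not composite.

q = 5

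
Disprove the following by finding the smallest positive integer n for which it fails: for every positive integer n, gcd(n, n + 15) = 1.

n = 3

Check each positive integer n in order until gcd(n, n + 15) > 1.
For n = 1, 2 the conclusion holds.
n = 3: gcd(3, 18) = 3.
Thus n = 3 disproves the claim, and no smaller n works.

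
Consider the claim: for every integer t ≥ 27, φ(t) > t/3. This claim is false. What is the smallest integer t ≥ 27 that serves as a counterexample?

t = 30

Check each integer t ≥ 27 in order until the claim fails.
For t = 27, 28, 29 the conclusion holds.
t = 30: φ(30) = 8 and 30/3 = 10, so φ(30) ≤ 30/3.
Hence t = 30 is a counterexample.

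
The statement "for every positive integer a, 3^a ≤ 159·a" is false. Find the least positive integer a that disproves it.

A counterexample is any positive integer a such that 3^a > 159·a; we check each in order.
a = 1: 3^a = 3 and 159·a = 159, so 3 ≤ 159.
a = 2: 3^a = 9 and 159·a = 318, so 9 ≤ 318.
a = 3: 3^a = 27 and 159·a = 477, so 27 ≤ 477.
a = 4: 3^a = 81 and 159·a = 636, so 81 ≤ 636.
a = 5: 3^a = 243 and 159·a = 795, so 243 ≤ 795.
a = 6: 3^a = 729 and 159·a = 954, so 729 ≤ 954.
a = 7: 3^a = 2187 and 159·a = 1113, so 2187 > 1113.
So a = 7 is the smallest counterexample.

a = 7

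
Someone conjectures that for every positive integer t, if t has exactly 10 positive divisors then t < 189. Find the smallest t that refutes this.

A counterexample is any positive integer t such that t has exactly 10 positive divisors but the claim fails; we check each in order.
t = 48: τ(48) = 10; 48 < 189.
t = 80: τ(80) = 10; 80 < 189.
t = 112: τ(112) = 10; 112 < 189.
t = 162: τ(162) = 10; 162 < 189.
t = 176: τ(176) = 10; 176 < 189.
t = 208: τ(208) = 10; 208 ≥ 189.

t = 208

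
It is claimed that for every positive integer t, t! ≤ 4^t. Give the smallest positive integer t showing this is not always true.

t = 1: t! = 1 and 4^t = 4, so 1 ≤ 4.
t = 2: t! = 2 and 4^t = 16, so 2 ≤ 16.
t = 3: t! = 6 and 4^t = 64, so 6 ≤ 64.
t = 4: t! = 24 and 4^t = 256, so 24 ≤ 256.
t = 5: t! = 120 and 4^t = 1024, so 120 ≤ 1024.
t = 6: t! = 720 and 4^t = 4096, so 720 ≤ 4096.
t = 7: t! = 5040 and 4^t = 16384, so 5040 ≤ 16384.
t = 8: t! = 40320 and 4^t = 65536, so 40320 ≤ 65536.
t = 9: t! = 362880 and 4^t = 262144, so 362880 > 262144.
Thus t = 9 disproves the claim, and no smaller t works.

t = 9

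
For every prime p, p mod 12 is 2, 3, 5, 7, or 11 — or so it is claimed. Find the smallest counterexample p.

A counterexample is any prime p such that the claim fails; we check each in order.
p = 2: 2 mod 12 = 2.
p = 3: 3 mod 12 = 3.
p = 5: 5 mod 12 = 5.
p = 7: 7 mod 12 = 7.
p = 11: 11 mod 12 = 11.
p = 13: 13 mod 12 = 1 — not in {2, 3, 5, 7, 11}.
Hence p = 13 is a counterexample.

p = 13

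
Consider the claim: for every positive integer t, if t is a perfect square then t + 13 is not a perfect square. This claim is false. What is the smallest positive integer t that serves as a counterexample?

t = 36

We need the least positive integer t for which t is a perfect square but t + 13 is a perfect square.
The first 5 eligible values, up to t = 25, all satisfy the conclusion.
t = 36: 36 = 6² and 36 + 13 = 49 = 7².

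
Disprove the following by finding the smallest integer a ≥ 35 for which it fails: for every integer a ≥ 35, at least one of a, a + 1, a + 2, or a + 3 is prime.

A counterexample is any integer a ≥ 35 such that a, a + 1, a + 2, a + 3 are all composite; we check each in order.
The first 13 eligible values, up to a = 47, all satisfy the conclusion.
a = 48: 48 = 2 × 24; 49 = 7 × 7; 50 = 2 × 25; 51 = 3 × 17 — all composite.

a = 48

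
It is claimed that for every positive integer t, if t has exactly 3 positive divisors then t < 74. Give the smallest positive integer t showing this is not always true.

t = 121

A counterexample is any positive integer t such that t has exactly 3 positive divisors but the claim fails; we check each in order.
The first 4 eligible values, up to t = 49, all satisfy the conclusion.
t = 121: τ(121) = 3; 121 ≥ 74.
Hence t = 121 is a counterexample.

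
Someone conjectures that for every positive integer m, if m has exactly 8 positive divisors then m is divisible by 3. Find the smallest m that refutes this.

m = 40

A counterexample is any positive integer m such that m has exactly 8 positive divisors but m is not divisible by 3; we check each in order.
m = 24: τ(24) = 8; 24 mod 3 = 0.
m = 30: τ(30) = 8; 30 mod 3 = 0.
m = 40: τ(40) = 8; 40 mod 3 = 1.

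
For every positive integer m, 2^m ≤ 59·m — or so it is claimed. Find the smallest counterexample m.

m = 10

We need the least positive integer m for which 2^m > 59·m.
For m = 1, 2, 3, 4, 5, 6, 7, 8, 9 the conclusion holds.
m = 10: 2^m = 1024 and 59·m = 590, so 1024 > 590.
So m = 10 is the smallest counterexample.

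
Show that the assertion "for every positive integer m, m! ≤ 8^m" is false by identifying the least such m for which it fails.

m = 20

A counterexample is any positive integer m such that m! > 8^m; we check each in order.
For m = 1, 2, 3, 4, …, 17, 18, 19 the conclusion holds.
m = 20: m! = 2432902008176640000 and 8^m = 1152921504606846976, so 2432902008176640000 > 1152921504606846976.
Thus m = 20 disproves the claim, and no smaller m works.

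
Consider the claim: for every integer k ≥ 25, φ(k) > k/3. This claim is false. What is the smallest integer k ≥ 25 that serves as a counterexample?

k = 25: φ(25) = 20 and 25/3 = 25/3, so φ(25) > 25/3.
k = 26: φ(26) = 12 and 26/3 = 26/3, so φ(26) > 26/3.
k = 27: φ(27) = 18 and 27/3 = 9, so φ(27) > 27/3.
k = 28: φ(28) = 12 and 28/3 = 28/3, so φ(28) > 28/3.
k = 29: φ(29) = 28 and 29/3 = 29/3, so φ(29) > 29/3.
k = 30: φ(30) = 8 and 30/3 = 10, so φ(30) ≤ 30/3.
So k = 30 is the smallest counterexample.

k = 30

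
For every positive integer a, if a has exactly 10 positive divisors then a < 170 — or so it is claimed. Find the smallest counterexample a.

a = 176

Check each positive integer a in order until a has exactly 10 positive divisors but the claim fails.
For a = 48, 80, 112, 162 the conclusion holds.
a = 176: τ(176) = 10; 176 ≥ 170.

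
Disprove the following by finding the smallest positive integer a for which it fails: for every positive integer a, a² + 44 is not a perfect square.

Check each positive integer a in order until a² + 44 is a perfect square.
For a = 1, 2, 3, 4, 5, 6, 7, 8, 9 the conclusion holds.
a = 10: 10² + 44 = 144 = 12², a perfect square.
Thus a = 10 disproves the claim, and no smaller a works.

a = 10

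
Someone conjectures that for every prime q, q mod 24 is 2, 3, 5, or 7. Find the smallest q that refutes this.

q = 11

For q = 2, 3, 5, 7 the conclusion holds.
q = 11: 11 mod 24 = 11 — not in {2, 3, 5, 7}.
Thus q = 11 disproves the claim, and no smaller q works.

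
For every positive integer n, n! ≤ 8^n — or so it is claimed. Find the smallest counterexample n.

n = 20

We need the least positive integer n for which n! > 8^n.
The first 19 eligible values, up to n = 19, all satisfy the conclusion.
n = 20: n! = 2432902008176640000 and 8^n = 1152921504606846976, so 2432902008176640000 > 1152921504606846976.
Hence n = 20 is a counterexample.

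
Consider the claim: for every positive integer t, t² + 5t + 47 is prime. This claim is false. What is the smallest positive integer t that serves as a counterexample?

The first 37 eligible values, up to t = 37, all satisfy the conclusion.
t = 38: t² + 5t + 47 = 1681 = 41 × 41, composite.
So t = 38 is the smallest counterexample.

t = 38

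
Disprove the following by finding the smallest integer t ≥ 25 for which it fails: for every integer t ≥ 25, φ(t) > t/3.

t = 30

A counterexample is any integer t ≥ 25 such that the claim fails; we check each in order.
For t = 25, 26, 27, 28, 29 the conclusion holds.
t = 30: φ(30) = 8 and 30/3 = 10, so φ(30) ≤ 30/3.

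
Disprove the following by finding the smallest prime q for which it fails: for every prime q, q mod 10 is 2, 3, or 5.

q = 7

q = 2: 2 mod 10 = 2.
q = 3: 3 mod 10 = 3.
q = 5: 5 mod 10 = 5.
q = 7: 7 mod 10 = 7 — not in {2, 3, 5}.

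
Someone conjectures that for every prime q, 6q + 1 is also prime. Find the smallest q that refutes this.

Check each prime q in order until 6q + 1 is not prime.
The first 7 eligible values, up to q = 17, all satisfy the conclusion.
q = 19: 6q + 1 = 115 = 5 × 23, not prime.

q = 19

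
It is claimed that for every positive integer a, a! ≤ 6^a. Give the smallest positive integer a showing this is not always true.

a = 14

A counterexample is any positive integer a such that a! > 6^a; we check each in order.
The first 13 eligible values, up to a = 13, all satisfy the conclusion.
a = 14: a! = 87178291200 and 6^a = 78364164096, so 87178291200 > 78364164096.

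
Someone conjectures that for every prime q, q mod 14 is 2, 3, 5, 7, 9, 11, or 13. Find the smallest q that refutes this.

Check each prime q in order until the claim fails.
For q = 2, 3, 5, 7, 11, 13, 17, 19, 23 the conclusion holds.
q = 29: 29 mod 14 = 1 — not in {2, 3, 5, 7, 9, 11, 13}.
Thus q = 29 disproves the claim, and no smaller q works.

q = 29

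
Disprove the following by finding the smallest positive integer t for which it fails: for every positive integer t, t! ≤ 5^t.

t = 12

For t = 1, 2, 3, 4, …, 9, 10, 11 the conclusion holds.
t = 12: t! = 479001600 and 5^t = 244140625, so 479001600 > 244140625.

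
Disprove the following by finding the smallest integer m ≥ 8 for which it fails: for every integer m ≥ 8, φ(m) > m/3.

m = 12

A counterexample is any integer m ≥ 8 such that the claim fails; we check each in order.
For m = 8, 9, 10, 11 the conclusion holds.
m = 12: φ(12) = 4 and 12/3 = 4, so φ(12) ≤ 12/3.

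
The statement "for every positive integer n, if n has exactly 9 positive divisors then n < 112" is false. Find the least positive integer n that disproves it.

n = 196

A counterexample is any positive integer n such that n has exactly 9 positive divisors but the claim fails; we check each in order.
n = 36: τ(36) = 9; 36 < 112.
n = 100: τ(100) = 9; 100 < 112.
n = 196: τ(196) = 9; 196 ≥ 112.
Thus n = 196 disproves the claim, and no smaller n works.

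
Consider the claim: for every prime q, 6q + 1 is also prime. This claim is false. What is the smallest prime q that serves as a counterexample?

A counterexample is any prime q such that 6q + 1 is not prime; we check each in order.
The first 7 eligible values, up to q = 17, all satisfy the conclusion.
q = 19: 6q + 1 = 115 = 5 × 23, not prime.

q = 19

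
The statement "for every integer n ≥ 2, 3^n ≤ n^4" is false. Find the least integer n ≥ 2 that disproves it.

A counterexample is any integer n ≥ 2 such that 3^n > n^4; we check each in order.
n = 2: 3^n = 9 and n^4 = 16, so 9 ≤ 16.
n = 3: 3^n = 27 and n^4 = 81, so 27 ≤ 81.
n = 4: 3^n = 81 and n^4 = 256, so 81 ≤ 256.
n = 5: 3^n = 243 and n^4 = 625, so 243 ≤ 625.
n = 6: 3^n = 729 and n^4 = 1296, so 729 ≤ 1296.
n = 7: 3^n = 2187 and n^4 = 2401, so 2187 ≤ 2401.
n = 8: 3^n = 6561 and n^4 = 4096, so 6561 > 4096.

n = 8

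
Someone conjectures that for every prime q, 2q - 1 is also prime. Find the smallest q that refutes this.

q = 5

We need the least prime q for which 2q - 1 is not prime.
q = 2: 2q - 1 = 3, prime.
q = 3: 2q - 1 = 5, prime.
q = 5: 2q - 1 = 9 = 3 × 3, not prime.
So q = 5 is the smallest counterexample.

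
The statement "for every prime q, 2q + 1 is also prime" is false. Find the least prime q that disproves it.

q = 2: 2q + 1 = 5, prime.
q = 3: 2q + 1 = 7, prime.
q = 5: 2q + 1 = 11, prime.
q = 7: 2q + 1 = 15 = 3 × 5, not prime.
Hence q = 7 is a counterexample.

q = 7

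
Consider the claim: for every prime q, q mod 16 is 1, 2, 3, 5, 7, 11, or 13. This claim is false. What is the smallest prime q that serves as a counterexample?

q = 31

The first 10 eligible values, up to q = 29, all satisfy the conclusion.
q = 31: 31 mod 16 = 15 — not in {1, 2, 3, 5, 7, 11, 13}.
So q = 31 is the smallest counterexample.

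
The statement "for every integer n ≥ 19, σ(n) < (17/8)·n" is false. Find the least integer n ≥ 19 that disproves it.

n = 24

Check each integer n ≥ 19 in order until the claim fails.
n = 19: σ(19) = 20; 20 < 323/8.
n = 20: σ(20) = 42; 42 < 85/2.
n = 21: σ(21) = 32; 32 < 357/8.
n = 22: σ(22) = 36; 36 < 187/4.
n = 23: σ(23) = 24; 24 < 391/8.
n = 24: σ(24) = 60; 60 ≥ 51.
Hence n = 24 is a counterexample.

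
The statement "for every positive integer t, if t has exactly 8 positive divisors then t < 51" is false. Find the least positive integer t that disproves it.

t = 54

A counterexample is any positive integer t such that t has exactly 8 positive divisors but the claim fails; we check each in order.
The first 4 eligible values, up to t = 42, all satisfy the conclusion.
t = 54: τ(54) = 8; 54 ≥ 51.
Thus t = 54 disproves the claim, and no smaller t works.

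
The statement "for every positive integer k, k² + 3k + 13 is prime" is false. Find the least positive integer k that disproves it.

Check each positive integer k in order until k² + 3k + 13 is not prime.
For k = 1, 2, 3, 4, 5, 6, 7, 8 the conclusion holds.
k = 9: k² + 3k + 13 = 121 = 11 × 11, composite.

k = 9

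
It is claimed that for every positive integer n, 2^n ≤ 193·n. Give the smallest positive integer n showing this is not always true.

n = 12

We need the least positive integer n for which 2^n > 193·n.
For n = 1, 2, 3, 4, …, 9, 10, 11 the conclusion holds.
n = 12: 2^n = 4096 and 193·n = 2316, so 4096 > 2316.
Thus n = 12 disproves the claim, and no smaller n works.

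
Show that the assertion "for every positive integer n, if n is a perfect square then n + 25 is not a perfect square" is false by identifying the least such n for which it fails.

A counterexample is any positive integer n such that n is a perfect square but n + 25 is a perfect square; we check each in order.
For n = 1, 4, 9, 16, …, 81, 100, 121 the conclusion holds.
n = 144: 144 = 12² and 144 + 25 = 169 = 13².
So n = 144 is the smallest counterexample.

n = 144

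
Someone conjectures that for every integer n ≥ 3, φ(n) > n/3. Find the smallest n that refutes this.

A counterexample is any integer n ≥ 3 such that the claim fails; we check each in order.
For n = 3, 4, 5 the conclusion holds.
n = 6: φ(6) = 2 and 6/3 = 2, so φ(6) ≤ 6/3.

n = 6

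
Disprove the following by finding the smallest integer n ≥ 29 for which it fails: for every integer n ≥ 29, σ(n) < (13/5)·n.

n = 60

Check each integer n ≥ 29 in order until the claim fails.
For n = 29, 30, 31, 32, …, 57, 58, 59 the conclusion holds.
n = 60: σ(60) = 168; 168 ≥ 156.
Hence n = 60 is a counterexample.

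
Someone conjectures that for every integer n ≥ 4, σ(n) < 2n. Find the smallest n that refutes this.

n = 6

A counterexample is any integer n ≥ 4 such that the claim fails; we check each in order.
n = 4: σ(4) = 7; 7 < 8.
n = 5: σ(5) = 6; 6 < 10.
n = 6: σ(6) = 12; 12 ≥ 12.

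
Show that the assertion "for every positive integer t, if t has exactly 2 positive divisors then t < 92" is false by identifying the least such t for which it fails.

Check each positive integer t in order until t has exactly 2 positive divisors but the claim fails.
The first 24 eligible values, up to t = 89, all satisfy the conclusion.
t = 97: τ(97) = 2; 97 ≥ 92.
So t = 97 is the smallest counterexample.

t = 97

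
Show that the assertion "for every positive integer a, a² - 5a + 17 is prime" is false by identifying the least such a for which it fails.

a = 13

A counterexample is any positive integer a such that a² - 5a + 17 is not prime; we check each in order.
For a = 1, 2, 3, 4, …, 10, 11, 12 the conclusion holds.
a = 13: a² - 5a + 17 = 121 = 11 × 11, composite.
Thus a = 13 disproves the claim, and no smaller a works.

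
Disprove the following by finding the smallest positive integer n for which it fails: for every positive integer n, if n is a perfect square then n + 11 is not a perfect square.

A counterexample is any positive integer n such that n is a perfect square but n + 11 is a perfect square; we check each in order.
For n = 1, 4, 9, 16 the conclusion holds.
n = 25: 25 = 5² and 25 + 11 = 36 = 6².

n = 25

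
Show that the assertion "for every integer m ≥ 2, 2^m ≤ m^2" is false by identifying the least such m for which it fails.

m = 5

Check each integer m ≥ 2 in order until 2^m > m^2.
m = 2: 2^m = 4 and m^2 = 4, so 4 ≤ 4.
m = 3: 2^m = 8 and m^2 = 9, so 8 ≤ 9.
m = 4: 2^m = 16 and m^2 = 16, so 16 ≤ 16.
m = 5: 2^m = 32 and m^2 = 25, so 32 > 25.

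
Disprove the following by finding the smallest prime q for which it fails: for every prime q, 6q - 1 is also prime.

We need the least prime q for which 6q - 1 is not prime.
The first 4 eligible values, up to q = 7, all satisfy the conclusion.
q = 11: 6q - 1 = 65 = 5 × 13, not prime.

q = 11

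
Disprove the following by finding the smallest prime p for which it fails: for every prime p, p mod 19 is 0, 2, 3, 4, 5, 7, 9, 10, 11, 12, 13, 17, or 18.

A counterexample is any prime p such that the claim fails; we check each in order.
For p = 2, 3, 5, 7, …, 41, 43, 47 the conclusion holds.
p = 53: 53 mod 19 = 15 — not in {0, 2, 3, 4, 5, 7, 9, 10, 11, 12, 13, 17, 18}.
Hence p = 53 is a counterexample.

p = 53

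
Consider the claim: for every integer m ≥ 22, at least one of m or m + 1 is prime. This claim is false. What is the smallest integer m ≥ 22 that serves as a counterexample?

We need the least integer m ≥ 22 for which m, m + 1 are both composite.
m = 22: 23 is prime.
m = 23: 23 is prime.
m = 24: 24 = 2 × 12; 25 = 5 × 5 — both composite.

m = 24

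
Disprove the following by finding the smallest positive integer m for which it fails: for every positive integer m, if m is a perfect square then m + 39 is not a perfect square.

We need the least positive integer m for which m is a perfect square but m + 39 is a perfect square.
The first 4 eligible values, up to m = 16, all satisfy the conclusion.
m = 25: 25 = 5² and 25 + 39 = 64 = 8².
Thus m = 25 disproves the claim, and no smaller m works.

m = 25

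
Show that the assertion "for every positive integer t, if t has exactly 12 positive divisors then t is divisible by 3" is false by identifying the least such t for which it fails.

t = 140

The first 8 eligible values, up to t = 132, all satisfy the conclusion.
t = 140: τ(140) = 12; 140 mod 3 = 2.
Thus t = 140 disproves the claim, and no smaller t works.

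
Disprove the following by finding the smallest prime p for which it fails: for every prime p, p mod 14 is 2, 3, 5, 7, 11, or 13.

p = 23

Check each prime p in order until the claim fails.
For p = 2, 3, 5, 7, 11, 13, 17, 19 the conclusion holds.
p = 23: 23 mod 14 = 9 — not in {2, 3, 5, 7, 11, 13}.
Hence p = 23 is a counterexample.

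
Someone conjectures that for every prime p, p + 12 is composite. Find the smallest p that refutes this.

p = 5

We need the least prime p for which p + 12 is prime.
For p = 2, 3 the conclusion holds.
p = 5: p + 12 = 17, prime — not composite.
Thus p = 5 disproves the claim, and no smaller p works.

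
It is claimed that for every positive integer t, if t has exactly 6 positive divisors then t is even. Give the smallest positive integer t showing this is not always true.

t = 45

Check each positive integer t in order until t has exactly 6 positive divisors but t is odd.
For t = 12, 18, 20, 28, 32, 44 the conclusion holds.
t = 45: divisors of 45: 1, 3, 5, 9, 15, 45; 45 is odd.
So t = 45 is the smallest counterexample.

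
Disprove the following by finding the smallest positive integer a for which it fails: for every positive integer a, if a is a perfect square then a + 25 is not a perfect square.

For a = 1, 4, 9, 16, …, 81, 100, 121 the conclusion holds.
a = 144: 144 = 12² and 144 + 25 = 169 = 13².

a = 144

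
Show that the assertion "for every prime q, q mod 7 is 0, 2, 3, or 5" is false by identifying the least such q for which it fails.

q = 11

Check each prime q in order until the claim fails.
q = 2: 2 mod 7 = 2.
q = 3: 3 mod 7 = 3.
q = 5: 5 mod 7 = 5.
q = 7: 7 mod 7 = 0.
q = 11: 11 mod 7 = 4 — not in {0, 2, 3, 5}.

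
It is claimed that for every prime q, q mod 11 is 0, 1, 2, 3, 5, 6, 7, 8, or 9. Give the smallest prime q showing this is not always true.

q = 37

We need the least prime q for which the claim fails.
For q = 2, 3, 5, 7, …, 23, 29, 31 the conclusion holds.
q = 37: 37 mod 11 = 4 — not in {0, 1, 2, 3, 5, 6, 7, 8, 9}.
Hence q = 37 is a counterexample.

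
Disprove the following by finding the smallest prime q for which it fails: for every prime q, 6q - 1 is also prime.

The first 4 eligible values, up to q = 7, all satisfy the conclusion.
q = 11: 6q - 1 = 65 = 5 × 13, not prime.

q = 11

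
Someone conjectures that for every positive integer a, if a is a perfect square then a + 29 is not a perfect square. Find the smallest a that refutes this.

A counterexample is any positive integer a such that a is a perfect square but a + 29 is a perfect square; we check each in order.
The first 13 eligible values, up to a = 169, all satisfy the conclusion.
a = 196: 196 = 14² and 196 + 29 = 225 = 15².
So a = 196 is the smallest counterexample.

a = 196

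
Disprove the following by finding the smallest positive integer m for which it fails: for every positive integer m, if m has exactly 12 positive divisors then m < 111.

For m = 60, 72, 84, 90, 96, 108 the conclusion holds.
m = 126: τ(126) = 12; 126 ≥ 111.
Hence m = 126 is a counterexample.

m = 126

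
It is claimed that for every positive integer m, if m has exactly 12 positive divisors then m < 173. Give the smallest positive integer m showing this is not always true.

We need the least positive integer m for which m has exactly 12 positive divisors but the claim fails.
For m = 60, 72, 84, 90, …, 150, 156, 160 the conclusion holds.
m = 198: τ(198) = 12; 198 ≥ 173.
So m = 198 is the smallest counterexample.

m = 198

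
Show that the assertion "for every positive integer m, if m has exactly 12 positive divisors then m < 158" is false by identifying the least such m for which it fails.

m = 160

Check each positive integer m in order until m has exactly 12 positive divisors but the claim fails.
For m = 60, 72, 84, 90, …, 140, 150, 156 the conclusion holds.
m = 160: τ(160) = 12; 160 ≥ 158.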